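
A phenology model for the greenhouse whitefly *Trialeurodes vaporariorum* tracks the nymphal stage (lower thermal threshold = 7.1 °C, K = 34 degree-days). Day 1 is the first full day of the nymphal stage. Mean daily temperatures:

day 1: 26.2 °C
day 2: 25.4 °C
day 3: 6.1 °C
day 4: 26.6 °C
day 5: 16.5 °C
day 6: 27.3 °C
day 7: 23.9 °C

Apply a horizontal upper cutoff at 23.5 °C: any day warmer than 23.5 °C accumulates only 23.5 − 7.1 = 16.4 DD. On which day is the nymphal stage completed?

day 4

Daily DD above 7.1 °C (capped at 16.4): 16.4, 16.4, 0.0, 16.4, 9.4, 16.4, 16.4.
Cumulative: 16.4, 32.8, 32.8, 49.2, 58.6, 75.0, 91.4.
The total first reaches 34 DD on day 4.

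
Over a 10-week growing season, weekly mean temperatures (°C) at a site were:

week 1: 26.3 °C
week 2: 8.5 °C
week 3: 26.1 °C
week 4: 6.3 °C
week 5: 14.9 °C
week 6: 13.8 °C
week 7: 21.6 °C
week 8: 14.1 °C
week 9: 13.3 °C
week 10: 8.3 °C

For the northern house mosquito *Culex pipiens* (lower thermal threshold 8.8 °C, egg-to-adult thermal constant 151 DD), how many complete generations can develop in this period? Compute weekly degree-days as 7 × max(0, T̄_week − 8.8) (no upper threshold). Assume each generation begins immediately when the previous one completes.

Weekly DD (7 × max(0, T̄ − 8.8)): 122.5, 0.0, 121.1, 0.0, 42.7, 35.0, 89.6, 37.1, 31.5, 0.0.
Season total = 479.5 DD.
Complete generations = ⌊479.5 / 151⌋ = 3.

3 generations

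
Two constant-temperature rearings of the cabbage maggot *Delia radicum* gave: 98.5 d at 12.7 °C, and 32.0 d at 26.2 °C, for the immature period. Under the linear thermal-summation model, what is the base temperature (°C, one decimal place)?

Equal thermal constants: D₁(T₁ − T_b) = D₂(T₂ − T_b).
98.5·(12.7 − T_b) = 32.0·(26.2 − T_b)
T_b = (98.5·12.7 − 32.0·26.2) / (98.5 − 32.0) = 412.55 / 66.5 = 6.204 °C ≈ 6.2 °C.

6.2 °C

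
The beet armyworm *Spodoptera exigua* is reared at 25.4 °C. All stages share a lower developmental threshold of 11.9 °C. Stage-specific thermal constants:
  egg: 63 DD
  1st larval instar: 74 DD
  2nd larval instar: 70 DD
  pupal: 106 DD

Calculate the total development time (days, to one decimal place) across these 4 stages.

Daily accumulation at 25.4 °C = 25.4 − 11.9 = 13.5 DD/day.
Total K = 63 + 74 + 70 + 106 = 313 DD.
Total duration = 313 / 13.5 = 23.185 ≈ 23.2 days.

23.2 days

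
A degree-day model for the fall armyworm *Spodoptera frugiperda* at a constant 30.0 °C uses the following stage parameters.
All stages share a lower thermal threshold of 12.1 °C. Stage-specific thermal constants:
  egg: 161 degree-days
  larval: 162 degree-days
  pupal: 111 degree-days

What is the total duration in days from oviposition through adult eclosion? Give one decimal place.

Daily accumulation at 30.0 °C = 30.0 − 12.1 = 17.9 DD/day.
Total K = 161 + 162 + 111 = 434 DD.
Total duration = 434 / 17.9 = 24.246 ≈ 24.2 days.

24.2 days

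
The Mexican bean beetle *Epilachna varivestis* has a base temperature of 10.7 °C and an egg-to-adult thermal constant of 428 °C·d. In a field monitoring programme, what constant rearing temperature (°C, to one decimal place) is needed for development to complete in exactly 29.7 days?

25.1 °C

Required daily accumulation = 428 / 29.7 = 14.411 DD/day.
T = T_base + 14.411 = 10.7 + 14.411 = 25.111 ≈ 25.1 °C.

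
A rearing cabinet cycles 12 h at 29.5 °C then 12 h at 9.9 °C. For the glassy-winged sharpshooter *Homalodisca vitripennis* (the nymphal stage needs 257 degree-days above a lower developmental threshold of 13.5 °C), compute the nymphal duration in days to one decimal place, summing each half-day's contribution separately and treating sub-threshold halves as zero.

Day half: max(0, 29.5 − 13.5) × 0.5 = 16.0 × 0.5 = 8.00 DD.
Night half: max(0, 9.9 − 13.5) × 0.5 = 0.0 × 0.5 = 0.00 DD.
Per 24 h: 8.00 DD/day.
Duration = 257 / 8.00 = 32.125 ≈ 32.1 days.

32.1 days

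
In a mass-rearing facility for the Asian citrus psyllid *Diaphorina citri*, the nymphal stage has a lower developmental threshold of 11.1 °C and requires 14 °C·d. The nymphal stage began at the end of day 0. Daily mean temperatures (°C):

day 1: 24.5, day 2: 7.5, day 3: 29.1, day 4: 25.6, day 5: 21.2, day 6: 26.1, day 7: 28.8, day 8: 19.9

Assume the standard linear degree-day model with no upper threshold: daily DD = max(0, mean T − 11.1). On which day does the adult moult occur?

Daily DD above 11.1 °C: 13.4, 0.0, 18.0, 14.5, 10.1, 15.0, 17.7, 8.8.
Cumulative: 13.4, 13.4, 31.4, 45.9, 56.0, 71.0, 88.7, 97.5.
The total first reaches 14 DD on day 3.

day 3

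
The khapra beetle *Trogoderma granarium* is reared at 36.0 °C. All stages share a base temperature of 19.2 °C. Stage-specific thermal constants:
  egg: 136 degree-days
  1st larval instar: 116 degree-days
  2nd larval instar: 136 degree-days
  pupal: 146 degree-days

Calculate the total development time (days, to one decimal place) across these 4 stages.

31.8 days

Daily accumulation at 36.0 °C = 36.0 − 19.2 = 16.8 DD/day.
Total K = 136 + 116 + 136 + 146 = 534 DD.
Total duration = 534 / 16.8 = 31.786 ≈ 31.8 days.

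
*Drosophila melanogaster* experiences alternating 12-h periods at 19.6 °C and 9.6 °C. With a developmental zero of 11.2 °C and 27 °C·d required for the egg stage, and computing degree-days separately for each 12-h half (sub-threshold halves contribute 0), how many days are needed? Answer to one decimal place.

Day half: max(0, 19.6 − 11.2) × 0.5 = 8.4 × 0.5 = 4.20 DD.
Night half: max(0, 9.6 − 11.2) × 0.5 = 0.0 × 0.5 = 0.00 DD.
Per 24 h: 4.20 DD/day.
Duration = 27 / 4.20 = 6.429 ≈ 6.4 days.

6.4 days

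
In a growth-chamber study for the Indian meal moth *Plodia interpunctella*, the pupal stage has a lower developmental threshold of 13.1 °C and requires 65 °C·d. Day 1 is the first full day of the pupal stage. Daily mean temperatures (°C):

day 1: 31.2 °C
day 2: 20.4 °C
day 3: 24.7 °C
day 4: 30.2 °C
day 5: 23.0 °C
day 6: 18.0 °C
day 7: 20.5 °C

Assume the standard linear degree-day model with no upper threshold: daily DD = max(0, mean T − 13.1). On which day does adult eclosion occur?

day 6

Daily DD above 13.1 °C: 18.1, 7.3, 11.6, 17.1, 9.9, 4.9, 7.4.
Cumulative: 18.1, 25.4, 37.0, 54.1, 64.0, 68.9, 76.3.
The total first reaches 65 DD on day 6.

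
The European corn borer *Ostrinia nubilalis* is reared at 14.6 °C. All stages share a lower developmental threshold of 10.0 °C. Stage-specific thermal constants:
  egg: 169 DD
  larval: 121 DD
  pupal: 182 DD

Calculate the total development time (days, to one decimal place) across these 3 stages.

Daily accumulation at 14.6 °C = 14.6 − 10.0 = 4.6 DD/day.
Total K = 169 + 121 + 182 = 472 DD.
Total duration = 472 / 4.6 = 102.609 ≈ 102.6 days.

102.6 days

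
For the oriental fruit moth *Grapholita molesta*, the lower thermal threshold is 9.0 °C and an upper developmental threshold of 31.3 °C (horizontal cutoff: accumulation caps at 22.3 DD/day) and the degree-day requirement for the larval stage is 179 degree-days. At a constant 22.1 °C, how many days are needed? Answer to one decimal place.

13.7 days

Daily accumulation = 22.1 − 9.0 = 13.1 DD/day.
Duration = 179 / 13.1 = 13.664 ≈ 13.7 days.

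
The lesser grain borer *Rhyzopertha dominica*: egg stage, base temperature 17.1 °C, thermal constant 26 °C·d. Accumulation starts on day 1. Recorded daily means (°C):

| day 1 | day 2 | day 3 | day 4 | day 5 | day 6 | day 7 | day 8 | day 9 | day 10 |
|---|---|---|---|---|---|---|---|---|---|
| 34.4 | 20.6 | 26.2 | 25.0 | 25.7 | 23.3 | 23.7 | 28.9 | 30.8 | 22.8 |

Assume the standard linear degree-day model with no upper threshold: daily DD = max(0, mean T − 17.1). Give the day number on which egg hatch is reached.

Daily DD above 17.1 °C: 17.3, 3.5, 9.1, 7.9, 8.6, 6.2, 6.6, 11.8, 13.7, 5.7.
Cumulative: 17.3, 20.8, 29.9, 37.8, 46.4, 52.6, 59.2, 71.0, 84.7, 90.4.
The total first reaches 26 DD on day 3.

day 3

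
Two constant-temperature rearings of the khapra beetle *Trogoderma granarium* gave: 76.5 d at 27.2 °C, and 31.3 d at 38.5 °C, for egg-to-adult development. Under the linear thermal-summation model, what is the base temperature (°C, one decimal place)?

Equal thermal constants: D₁(T₁ − T_b) = D₂(T₂ − T_b).
76.5·(27.2 − T_b) = 31.3·(38.5 − T_b)
T_b = (76.5·27.2 − 31.3·38.5) / (76.5 − 31.3) = 875.75 / 45.2 = 19.375 °C ≈ 19.4 °C.

19.4 °C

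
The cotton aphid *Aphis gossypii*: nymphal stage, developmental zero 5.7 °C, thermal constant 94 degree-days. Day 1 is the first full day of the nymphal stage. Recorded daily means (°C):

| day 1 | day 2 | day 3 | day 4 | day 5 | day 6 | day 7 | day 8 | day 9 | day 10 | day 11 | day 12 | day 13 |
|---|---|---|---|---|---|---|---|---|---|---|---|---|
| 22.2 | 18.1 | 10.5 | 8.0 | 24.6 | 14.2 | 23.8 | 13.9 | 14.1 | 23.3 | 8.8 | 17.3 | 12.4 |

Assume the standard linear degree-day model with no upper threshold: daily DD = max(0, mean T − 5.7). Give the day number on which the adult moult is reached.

Daily DD above 5.7 °C: 16.5, 12.4, 4.8, 2.3, 18.9, 8.5, 18.1, 8.2, 8.4, 17.6, 3.1, 11.6, 6.7.
Cumulative: 16.5, 28.9, 33.7, 36.0, 54.9, 63.4, 81.5, 89.7, 98.1, 115.7, 118.8, 130.4, 137.1.
The total first reaches 94 DD on day 9.

day 9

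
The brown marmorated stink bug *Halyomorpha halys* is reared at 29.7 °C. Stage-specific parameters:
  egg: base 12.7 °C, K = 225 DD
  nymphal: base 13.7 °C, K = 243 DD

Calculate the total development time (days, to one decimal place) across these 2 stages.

28.4 days

egg: 225 / (29.7 − 12.7) = 225 / 17.0 = 13.235 d.
nymphal: 243 / (29.7 − 13.7) = 243 / 16.0 = 15.188 d.
Sum = 28.423 ≈ 28.4 days.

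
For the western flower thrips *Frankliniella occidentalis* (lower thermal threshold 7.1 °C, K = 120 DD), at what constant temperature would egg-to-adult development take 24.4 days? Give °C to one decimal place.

Required daily accumulation = 120 / 24.4 = 4.918 DD/day.
T = T_base + 4.918 = 7.1 + 4.918 = 12.018 ≈ 12.0 °C.

12.0 °C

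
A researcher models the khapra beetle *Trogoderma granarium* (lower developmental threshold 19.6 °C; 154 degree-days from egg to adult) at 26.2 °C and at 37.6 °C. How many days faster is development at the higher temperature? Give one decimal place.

At 26.2 °C: 154 / (26.2 − 19.6) = 154 / 6.6 = 23.333 d.
At 37.6 °C: 154 / (37.6 − 19.6) = 154 / 18.0 = 8.556 d.
Difference = |23.333 − 8.556| = 14.778 ≈ 14.8 days.

14.8 days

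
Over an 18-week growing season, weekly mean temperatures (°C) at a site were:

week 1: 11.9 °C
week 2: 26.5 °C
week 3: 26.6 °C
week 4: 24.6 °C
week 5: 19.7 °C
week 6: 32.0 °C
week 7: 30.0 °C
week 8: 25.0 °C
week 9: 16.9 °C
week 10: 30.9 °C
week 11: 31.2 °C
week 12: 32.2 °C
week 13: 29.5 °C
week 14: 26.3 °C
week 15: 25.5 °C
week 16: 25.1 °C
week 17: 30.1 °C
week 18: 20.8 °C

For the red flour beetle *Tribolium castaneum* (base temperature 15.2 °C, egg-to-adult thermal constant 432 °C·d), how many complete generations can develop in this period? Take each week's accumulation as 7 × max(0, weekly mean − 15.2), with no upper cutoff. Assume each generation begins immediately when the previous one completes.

Weekly DD (7 × max(0, T̄ − 15.2)): 0.0, 79.1, 79.8, 65.8, 31.5, 117.6, 103.6, 68.6, 11.9, 109.9, 112.0, 119.0, 100.1, 77.7, 72.1, 69.3, 104.3, 39.2.
Season total = 1361.5 DD.
Complete generations = ⌊1361.5 / 432⌋ = 3.

3 generations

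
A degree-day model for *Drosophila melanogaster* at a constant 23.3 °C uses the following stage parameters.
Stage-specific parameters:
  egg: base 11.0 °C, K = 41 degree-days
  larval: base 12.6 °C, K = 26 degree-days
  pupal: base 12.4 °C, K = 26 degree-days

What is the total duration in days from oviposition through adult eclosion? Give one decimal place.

egg: 41 / (23.3 − 11.0) = 41 / 12.3 = 3.333 d.
larval: 26 / (23.3 − 12.6) = 26 / 10.7 = 2.430 d.
pupal: 26 / (23.3 − 12.4) = 26 / 10.9 = 2.385 d.
Sum = 8.149 ≈ 8.1 days.

8.1 days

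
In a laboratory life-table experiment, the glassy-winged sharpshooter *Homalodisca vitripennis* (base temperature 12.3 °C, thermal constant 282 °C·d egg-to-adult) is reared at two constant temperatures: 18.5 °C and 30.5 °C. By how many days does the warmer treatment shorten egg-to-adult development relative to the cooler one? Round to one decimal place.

30.0 days

At 18.5 °C: 282 / (18.5 − 12.3) = 282 / 6.2 = 45.484 d.
At 30.5 °C: 282 / (30.5 − 12.3) = 282 / 18.2 = 15.495 d.
Difference = |45.484 − 15.495| = 29.989 ≈ 30.0 days.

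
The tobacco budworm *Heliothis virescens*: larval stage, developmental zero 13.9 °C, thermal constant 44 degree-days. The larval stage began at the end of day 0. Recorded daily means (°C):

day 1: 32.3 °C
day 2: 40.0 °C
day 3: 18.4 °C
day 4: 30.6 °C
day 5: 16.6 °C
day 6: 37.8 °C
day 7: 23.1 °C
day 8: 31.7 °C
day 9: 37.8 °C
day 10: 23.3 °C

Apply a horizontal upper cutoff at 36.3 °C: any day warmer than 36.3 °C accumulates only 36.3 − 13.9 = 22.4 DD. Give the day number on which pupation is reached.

day 3

Daily DD above 13.9 °C (capped at 22.4): 18.4, 22.4, 4.5, 16.7, 2.7, 22.4, 9.2, 17.8, 22.4, 9.4.
Cumulative: 18.4, 40.8, 45.3, 62.0, 64.7, 87.1, 96.3, 114.1, 136.5, 145.9.
The total first reaches 44 DD on day 3.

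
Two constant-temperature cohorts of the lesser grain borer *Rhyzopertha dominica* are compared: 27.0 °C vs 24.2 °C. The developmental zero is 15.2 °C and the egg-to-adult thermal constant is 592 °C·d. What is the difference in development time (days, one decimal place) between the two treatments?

15.6 days

At 27.0 °C: 592 / (27.0 − 15.2) = 592 / 11.8 = 50.169 d.
At 24.2 °C: 592 / (24.2 − 15.2) = 592 / 9.0 = 65.778 d.
Difference = |50.169 − 65.778| = 15.608 ≈ 15.6 days.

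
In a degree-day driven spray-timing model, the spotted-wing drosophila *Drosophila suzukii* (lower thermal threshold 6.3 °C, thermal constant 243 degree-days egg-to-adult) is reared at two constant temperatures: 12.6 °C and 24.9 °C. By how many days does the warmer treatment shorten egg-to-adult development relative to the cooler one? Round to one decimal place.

At 12.6 °C: 243 / (12.6 − 6.3) = 243 / 6.3 = 38.571 d.
At 24.9 °C: 243 / (24.9 − 6.3) = 243 / 18.6 = 13.065 d.
Difference = |38.571 − 13.065| = 25.507 ≈ 25.5 days.

25.5 days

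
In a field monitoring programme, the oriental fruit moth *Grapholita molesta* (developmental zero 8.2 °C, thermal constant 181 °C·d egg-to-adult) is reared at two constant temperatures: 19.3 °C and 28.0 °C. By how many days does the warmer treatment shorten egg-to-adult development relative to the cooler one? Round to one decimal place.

7.2 days

At 19.3 °C: 181 / (19.3 − 8.2) = 181 / 11.1 = 16.306 d.
At 28.0 °C: 181 / (28.0 − 8.2) = 181 / 19.8 = 9.141 d.
Difference = |16.306 − 9.141| = 7.165 ≈ 7.2 days.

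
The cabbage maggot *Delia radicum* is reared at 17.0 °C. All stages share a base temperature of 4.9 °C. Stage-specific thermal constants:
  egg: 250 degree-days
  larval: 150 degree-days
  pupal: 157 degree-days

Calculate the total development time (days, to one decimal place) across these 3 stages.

Daily accumulation at 17.0 °C = 17.0 − 4.9 = 12.1 DD/day.
Total K = 250 + 150 + 157 = 557 DD.
Total duration = 557 / 12.1 = 46.033 ≈ 46.0 days.

46.0 days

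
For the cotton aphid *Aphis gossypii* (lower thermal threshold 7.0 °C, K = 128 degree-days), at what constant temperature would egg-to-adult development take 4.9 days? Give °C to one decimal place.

33.1 °C

Required daily accumulation = 128 / 4.9 = 26.122 DD/day.
T = T_base + 26.122 = 7.0 + 26.122 = 33.122 ≈ 33.1 °C.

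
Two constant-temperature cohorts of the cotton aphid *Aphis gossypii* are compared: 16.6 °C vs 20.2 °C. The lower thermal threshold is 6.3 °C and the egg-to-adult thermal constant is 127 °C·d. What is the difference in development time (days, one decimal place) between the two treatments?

3.2 days

At 16.6 °C: 127 / (16.6 − 6.3) = 127 / 10.3 = 12.330 d.
At 20.2 °C: 127 / (20.2 − 6.3) = 127 / 13.9 = 9.137 d.
Difference = |12.330 − 9.137| = 3.193 ≈ 3.2 days.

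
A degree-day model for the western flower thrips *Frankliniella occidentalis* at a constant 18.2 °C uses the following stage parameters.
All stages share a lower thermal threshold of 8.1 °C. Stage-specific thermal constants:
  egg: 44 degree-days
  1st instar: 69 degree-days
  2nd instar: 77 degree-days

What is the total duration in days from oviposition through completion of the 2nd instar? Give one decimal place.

Daily accumulation at 18.2 °C = 18.2 − 8.1 = 10.1 DD/day.
Total K = 44 + 69 + 77 = 190 DD.
Total duration = 190 / 10.1 = 18.812 ≈ 18.8 days.

18.8 days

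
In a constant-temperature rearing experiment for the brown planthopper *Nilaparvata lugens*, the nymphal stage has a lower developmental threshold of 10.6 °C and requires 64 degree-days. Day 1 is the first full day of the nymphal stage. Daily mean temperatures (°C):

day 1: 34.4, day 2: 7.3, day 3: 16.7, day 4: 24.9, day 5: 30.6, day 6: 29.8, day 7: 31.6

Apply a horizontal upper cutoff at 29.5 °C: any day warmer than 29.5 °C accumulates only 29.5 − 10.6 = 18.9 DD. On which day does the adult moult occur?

day 6

Daily DD above 10.6 °C (capped at 18.9): 18.9, 0.0, 6.1, 14.3, 18.9, 18.9, 18.9.
Cumulative: 18.9, 18.9, 25.0, 39.3, 58.2, 77.1, 96.0.
The total first reaches 64 DD on day 6.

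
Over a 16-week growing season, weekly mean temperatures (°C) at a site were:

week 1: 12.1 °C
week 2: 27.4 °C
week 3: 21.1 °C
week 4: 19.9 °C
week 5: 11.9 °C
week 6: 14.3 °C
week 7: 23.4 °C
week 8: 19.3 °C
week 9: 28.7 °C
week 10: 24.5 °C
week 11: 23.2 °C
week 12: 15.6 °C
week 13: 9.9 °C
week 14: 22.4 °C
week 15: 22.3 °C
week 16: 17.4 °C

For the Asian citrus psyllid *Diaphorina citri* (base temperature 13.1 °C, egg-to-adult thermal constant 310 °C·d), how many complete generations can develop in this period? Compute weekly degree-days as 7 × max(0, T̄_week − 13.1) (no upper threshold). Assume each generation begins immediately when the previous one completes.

2 generations

Weekly DD (7 × max(0, T̄ − 13.1)): 0.0, 100.1, 56.0, 47.6, 0.0, 8.4, 72.1, 43.4, 109.2, 79.8, 70.7, 17.5, 0.0, 65.1, 64.4, 30.1.
Season total = 764.4 DD.
Complete generations = ⌊764.4 / 310⌋ = 2.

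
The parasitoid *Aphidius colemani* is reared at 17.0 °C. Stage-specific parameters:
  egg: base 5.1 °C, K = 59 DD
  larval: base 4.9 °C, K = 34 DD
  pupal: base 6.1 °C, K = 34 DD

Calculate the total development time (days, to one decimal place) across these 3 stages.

egg: 59 / (17.0 − 5.1) = 59 / 11.9 = 4.958 d.
larval: 34 / (17.0 − 4.9) = 34 / 12.1 = 2.810 d.
pupal: 34 / (17.0 − 6.1) = 34 / 10.9 = 3.119 d.
Sum = 10.887 ≈ 10.9 days.

10.9 days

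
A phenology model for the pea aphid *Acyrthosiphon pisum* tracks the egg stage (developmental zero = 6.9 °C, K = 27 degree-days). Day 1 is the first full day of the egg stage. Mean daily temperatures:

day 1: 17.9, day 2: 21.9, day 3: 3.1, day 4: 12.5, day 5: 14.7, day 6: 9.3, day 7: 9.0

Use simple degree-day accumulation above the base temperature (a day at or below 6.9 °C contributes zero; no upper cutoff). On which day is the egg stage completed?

Daily DD above 6.9 °C: 11.0, 15.0, 0.0, 5.6, 7.8, 2.4, 2.1.
Cumulative: 11.0, 26.0, 26.0, 31.6, 39.4, 41.8, 43.9.
The total first reaches 27 DD on day 4.

day 4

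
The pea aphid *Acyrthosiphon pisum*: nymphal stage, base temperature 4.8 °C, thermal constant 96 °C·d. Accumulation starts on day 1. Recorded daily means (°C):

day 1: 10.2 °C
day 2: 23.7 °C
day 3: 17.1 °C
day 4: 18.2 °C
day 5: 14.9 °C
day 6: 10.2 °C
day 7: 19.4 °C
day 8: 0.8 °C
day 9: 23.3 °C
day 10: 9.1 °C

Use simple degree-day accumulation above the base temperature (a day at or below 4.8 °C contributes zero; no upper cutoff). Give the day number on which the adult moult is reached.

day 9

Daily DD above 4.8 °C: 5.4, 18.9, 12.3, 13.4, 10.1, 5.4, 14.6, 0.0, 18.5, 4.3.
Cumulative: 5.4, 24.3, 36.6, 50.0, 60.1, 65.5, 80.1, 80.1, 98.6, 102.9.
The total first reaches 96 DD on day 9.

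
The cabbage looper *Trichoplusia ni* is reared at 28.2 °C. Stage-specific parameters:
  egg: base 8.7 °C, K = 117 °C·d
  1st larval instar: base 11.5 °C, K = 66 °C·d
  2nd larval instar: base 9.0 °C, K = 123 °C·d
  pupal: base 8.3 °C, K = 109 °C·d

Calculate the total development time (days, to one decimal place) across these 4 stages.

egg: 117 / (28.2 − 8.7) = 117 / 19.5 = 6.000 d.
1st larval instar: 66 / (28.2 − 11.5) = 66 / 16.7 = 3.952 d.
2nd larval instar: 123 / (28.2 − 9.0) = 123 / 19.2 = 6.406 d.
pupal: 109 / (28.2 − 8.3) = 109 / 19.9 = 5.477 d.
Sum = 21.836 ≈ 21.8 days.

21.8 days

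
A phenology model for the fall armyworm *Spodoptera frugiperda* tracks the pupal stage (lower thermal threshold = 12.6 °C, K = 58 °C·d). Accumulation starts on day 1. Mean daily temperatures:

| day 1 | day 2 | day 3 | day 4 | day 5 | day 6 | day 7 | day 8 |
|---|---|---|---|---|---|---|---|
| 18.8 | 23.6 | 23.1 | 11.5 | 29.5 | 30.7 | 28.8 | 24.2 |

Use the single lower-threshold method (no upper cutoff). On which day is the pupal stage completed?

day 6

Daily DD above 12.6 °C: 6.2, 11.0, 10.5, 0.0, 16.9, 18.1, 16.2, 11.6.
Cumulative: 6.2, 17.2, 27.7, 27.7, 44.6, 62.7, 78.9, 90.5.
The total first reaches 58 DD on day 6.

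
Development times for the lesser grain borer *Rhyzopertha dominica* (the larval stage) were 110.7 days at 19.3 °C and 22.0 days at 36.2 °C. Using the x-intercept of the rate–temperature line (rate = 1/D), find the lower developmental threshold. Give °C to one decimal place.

Linear rate model ⇒ the product D·(T − T_b) is constant across temperatures.
110.7·(19.3 − T_b) = 22.0·(36.2 − T_b)
T_b = (110.7·19.3 − 22.0·36.2) / (110.7 − 22.0) = 1340.11 / 88.7 = 15.108 °C ≈ 15.1 °C.

15.1 °C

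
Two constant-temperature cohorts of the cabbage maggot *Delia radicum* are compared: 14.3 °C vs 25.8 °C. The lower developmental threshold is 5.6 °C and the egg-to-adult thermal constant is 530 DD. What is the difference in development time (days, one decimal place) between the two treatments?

At 14.3 °C: 530 / (14.3 − 5.6) = 530 / 8.7 = 60.920 d.
At 25.8 °C: 530 / (25.8 − 5.6) = 530 / 20.2 = 26.238 d.
Difference = |60.920 − 26.238| = 34.682 ≈ 34.7 days.

34.7 days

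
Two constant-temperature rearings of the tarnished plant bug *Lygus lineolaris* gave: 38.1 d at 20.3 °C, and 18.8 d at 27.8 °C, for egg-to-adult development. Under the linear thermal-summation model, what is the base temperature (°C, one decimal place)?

Equal thermal constants: D₁(T₁ − T_b) = D₂(T₂ − T_b).
38.1·(20.3 − T_b) = 18.8·(27.8 − T_b)
T_b = (38.1·20.3 − 18.8·27.8) / (38.1 − 18.8) = 250.79 / 19.3 = 12.994 °C ≈ 13.0 °C.

13.0 °C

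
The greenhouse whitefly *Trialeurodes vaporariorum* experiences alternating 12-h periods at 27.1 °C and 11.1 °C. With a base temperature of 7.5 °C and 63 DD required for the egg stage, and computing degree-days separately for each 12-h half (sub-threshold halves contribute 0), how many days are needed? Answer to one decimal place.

5.4 days

Day half: max(0, 27.1 − 7.5) × 0.5 = 19.6 × 0.5 = 9.80 DD.
Night half: max(0, 11.1 − 7.5) × 0.5 = 3.6 × 0.5 = 1.80 DD.
Per 24 h: 11.60 DD/day.
Duration = 63 / 11.60 = 5.431 ≈ 5.4 days.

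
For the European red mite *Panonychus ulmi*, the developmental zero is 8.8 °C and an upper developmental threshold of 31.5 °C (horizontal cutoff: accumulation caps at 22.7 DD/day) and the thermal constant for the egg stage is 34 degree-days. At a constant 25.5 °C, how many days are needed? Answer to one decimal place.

2.0 days

Daily accumulation = 25.5 − 8.8 = 16.7 DD/day.
Duration = 34 / 16.7 = 2.036 ≈ 2.0 days.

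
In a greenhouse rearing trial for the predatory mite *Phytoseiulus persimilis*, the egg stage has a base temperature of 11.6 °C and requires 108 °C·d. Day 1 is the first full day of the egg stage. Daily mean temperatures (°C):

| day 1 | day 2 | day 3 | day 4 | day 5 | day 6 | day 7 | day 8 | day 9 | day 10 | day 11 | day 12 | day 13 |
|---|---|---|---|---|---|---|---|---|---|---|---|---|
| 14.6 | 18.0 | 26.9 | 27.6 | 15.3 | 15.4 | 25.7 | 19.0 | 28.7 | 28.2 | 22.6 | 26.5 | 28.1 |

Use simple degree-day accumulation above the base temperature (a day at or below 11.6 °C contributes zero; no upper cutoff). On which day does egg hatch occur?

Daily DD above 11.6 °C: 3.0, 6.4, 15.3, 16.0, 3.7, 3.8, 14.1, 7.4, 17.1, 16.6, 11.0, 14.9, 16.5.
Cumulative: 3.0, 9.4, 24.7, 40.7, 44.4, 48.2, 62.3, 69.7, 86.8, 103.4, 114.4, 129.3, 145.8.
The total first reaches 108 DD on day 11.

day 11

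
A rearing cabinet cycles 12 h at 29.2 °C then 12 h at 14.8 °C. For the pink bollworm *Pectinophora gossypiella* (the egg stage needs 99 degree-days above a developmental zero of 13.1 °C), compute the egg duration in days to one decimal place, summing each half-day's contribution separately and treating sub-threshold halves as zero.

Day half: max(0, 29.2 − 13.1) × 0.5 = 16.1 × 0.5 = 8.05 DD.
Night half: max(0, 14.8 − 13.1) × 0.5 = 1.7 × 0.5 = 0.85 DD.
Per 24 h: 8.90 DD/day.
Duration = 99 / 8.90 = 11.124 ≈ 11.1 days.

11.1 days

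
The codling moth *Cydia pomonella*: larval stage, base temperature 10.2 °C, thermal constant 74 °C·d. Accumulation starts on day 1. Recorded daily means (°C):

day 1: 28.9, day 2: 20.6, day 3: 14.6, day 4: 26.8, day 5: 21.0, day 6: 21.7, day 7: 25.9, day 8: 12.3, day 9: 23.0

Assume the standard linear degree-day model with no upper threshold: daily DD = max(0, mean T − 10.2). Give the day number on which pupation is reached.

day 7

Daily DD above 10.2 °C: 18.7, 10.4, 4.4, 16.6, 10.8, 11.5, 15.7, 2.1, 12.8.
Cumulative: 18.7, 29.1, 33.5, 50.1, 60.9, 72.4, 88.1, 90.2, 103.0.
The total first reaches 74 DD on day 7.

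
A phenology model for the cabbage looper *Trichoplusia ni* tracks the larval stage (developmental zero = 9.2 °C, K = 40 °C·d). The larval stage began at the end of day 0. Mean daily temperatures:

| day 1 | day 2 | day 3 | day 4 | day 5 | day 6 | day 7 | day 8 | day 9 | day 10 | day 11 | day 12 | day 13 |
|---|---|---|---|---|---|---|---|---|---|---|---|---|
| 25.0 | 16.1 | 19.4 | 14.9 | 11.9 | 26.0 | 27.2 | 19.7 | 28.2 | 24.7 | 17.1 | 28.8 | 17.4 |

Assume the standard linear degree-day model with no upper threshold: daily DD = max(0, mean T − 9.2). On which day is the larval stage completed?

Daily DD above 9.2 °C: 15.8, 6.9, 10.2, 5.7, 2.7, 16.8, 18.0, 10.5, 19.0, 15.5, 7.9, 19.6, 8.2.
Cumulative: 15.8, 22.7, 32.9, 38.6, 41.3, 58.1, 76.1, 86.6, 105.6, 121.1, 129.0, 148.6, 156.8.
The total first reaches 40 DD on day 5.

day 5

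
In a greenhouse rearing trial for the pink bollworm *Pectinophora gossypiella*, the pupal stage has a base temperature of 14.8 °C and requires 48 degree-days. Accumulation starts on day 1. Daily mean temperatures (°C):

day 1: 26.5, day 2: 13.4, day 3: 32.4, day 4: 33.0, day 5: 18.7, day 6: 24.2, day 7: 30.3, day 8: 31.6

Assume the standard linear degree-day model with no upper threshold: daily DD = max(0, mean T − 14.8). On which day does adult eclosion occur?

Daily DD above 14.8 °C: 11.7, 0.0, 17.6, 18.2, 3.9, 9.4, 15.5, 16.8.
Cumulative: 11.7, 11.7, 29.3, 47.5, 51.4, 60.8, 76.3, 93.1.
The total first reaches 48 DD on day 5.

day 5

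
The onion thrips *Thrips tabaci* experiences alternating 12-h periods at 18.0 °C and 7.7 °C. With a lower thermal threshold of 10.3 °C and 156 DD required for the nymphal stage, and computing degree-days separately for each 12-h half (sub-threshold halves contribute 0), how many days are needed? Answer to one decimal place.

40.5 days

Day half: max(0, 18.0 − 10.3) × 0.5 = 7.7 × 0.5 = 3.85 DD.
Night half: max(0, 7.7 − 10.3) × 0.5 = 0.0 × 0.5 = 0.00 DD.
Per 24 h: 3.85 DD/day.
Duration = 156 / 3.85 = 40.519 ≈ 40.5 days.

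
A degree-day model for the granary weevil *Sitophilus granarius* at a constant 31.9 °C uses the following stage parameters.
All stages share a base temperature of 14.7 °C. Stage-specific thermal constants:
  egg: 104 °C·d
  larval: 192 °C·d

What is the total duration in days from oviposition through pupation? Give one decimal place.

17.2 days

Daily accumulation at 31.9 °C = 31.9 − 14.7 = 17.2 DD/day.
Total K = 104 + 192 = 296 DD.
Total duration = 296 / 17.2 = 17.209 ≈ 17.2 days.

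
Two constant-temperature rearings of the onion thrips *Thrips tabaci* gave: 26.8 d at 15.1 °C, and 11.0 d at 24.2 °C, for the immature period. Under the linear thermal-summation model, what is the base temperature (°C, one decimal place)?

Equal thermal constants: D₁(T₁ − T_b) = D₂(T₂ − T_b).
26.8·(15.1 − T_b) = 11.0·(24.2 − T_b)
T_b = (26.8·15.1 − 11.0·24.2) / (26.8 − 11.0) = 138.48 / 15.8 = 8.765 °C ≈ 8.8 °C.

8.8 °C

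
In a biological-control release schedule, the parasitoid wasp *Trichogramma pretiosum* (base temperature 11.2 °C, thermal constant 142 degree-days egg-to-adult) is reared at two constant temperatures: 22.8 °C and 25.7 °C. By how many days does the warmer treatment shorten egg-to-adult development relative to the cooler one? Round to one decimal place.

2.4 days

At 22.8 °C: 142 / (22.8 − 11.2) = 142 / 11.6 = 12.241 d.
At 25.7 °C: 142 / (25.7 − 11.2) = 142 / 14.5 = 9.793 d.
Difference = |12.241 − 9.793| = 2.448 ≈ 2.4 days.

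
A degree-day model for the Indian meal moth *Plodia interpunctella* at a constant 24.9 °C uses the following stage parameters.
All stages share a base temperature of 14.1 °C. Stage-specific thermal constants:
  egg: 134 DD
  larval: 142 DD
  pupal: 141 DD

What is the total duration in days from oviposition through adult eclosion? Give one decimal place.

38.6 days

Daily accumulation at 24.9 °C = 24.9 − 14.1 = 10.8 DD/day.
Total K = 134 + 142 + 141 = 417 DD.
Total duration = 417 / 10.8 = 38.611 ≈ 38.6 days.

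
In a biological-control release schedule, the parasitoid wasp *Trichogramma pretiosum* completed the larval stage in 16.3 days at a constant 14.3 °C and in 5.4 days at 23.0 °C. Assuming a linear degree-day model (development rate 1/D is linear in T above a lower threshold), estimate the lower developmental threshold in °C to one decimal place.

10.0 °C

Under the model K = D·(T − T_b), so D₁·(T₁ − T_b) = D₂·(T₂ − T_b).
16.3·(14.3 − T_b) = 5.4·(23.0 − T_b)
T_b = (16.3·14.3 − 5.4·23.0) / (16.3 − 5.4) = 108.89 / 10.9 = 9.990 °C ≈ 10.0 °C.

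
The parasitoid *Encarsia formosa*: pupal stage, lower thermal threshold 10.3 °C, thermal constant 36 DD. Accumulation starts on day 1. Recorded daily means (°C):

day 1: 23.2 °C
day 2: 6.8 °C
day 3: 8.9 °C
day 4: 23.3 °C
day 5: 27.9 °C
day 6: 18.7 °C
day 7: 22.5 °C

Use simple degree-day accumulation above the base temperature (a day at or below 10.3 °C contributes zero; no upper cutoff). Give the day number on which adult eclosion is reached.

day 5

Daily DD above 10.3 °C: 12.9, 0.0, 0.0, 13.0, 17.6, 8.4, 12.2.
Cumulative: 12.9, 12.9, 12.9, 25.9, 43.5, 51.9, 64.1.
The total first reaches 36 DD on day 5.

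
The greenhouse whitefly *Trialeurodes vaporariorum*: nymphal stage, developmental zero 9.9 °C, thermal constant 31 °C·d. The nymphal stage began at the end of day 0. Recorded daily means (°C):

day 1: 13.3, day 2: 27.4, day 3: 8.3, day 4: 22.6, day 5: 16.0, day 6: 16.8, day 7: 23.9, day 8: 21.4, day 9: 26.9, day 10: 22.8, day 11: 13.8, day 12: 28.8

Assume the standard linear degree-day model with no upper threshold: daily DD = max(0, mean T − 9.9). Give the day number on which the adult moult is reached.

day 4

Daily DD above 9.9 °C: 3.4, 17.5, 0.0, 12.7, 6.1, 6.9, 14.0, 11.5, 17.0, 12.9, 3.9, 18.9.
Cumulative: 3.4, 20.9, 20.9, 33.6, 39.7, 46.6, 60.6, 72.1, 89.1, 102.0, 105.9, 124.8.
The total first reaches 31 DD on day 4.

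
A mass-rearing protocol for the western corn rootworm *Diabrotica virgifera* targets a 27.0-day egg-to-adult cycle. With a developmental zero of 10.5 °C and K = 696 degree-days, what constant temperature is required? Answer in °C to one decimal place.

36.3 °C

Required daily accumulation = 696 / 27.0 = 25.778 DD/day.
T = T_base + 25.778 = 10.5 + 25.778 = 36.278 ≈ 36.3 °C.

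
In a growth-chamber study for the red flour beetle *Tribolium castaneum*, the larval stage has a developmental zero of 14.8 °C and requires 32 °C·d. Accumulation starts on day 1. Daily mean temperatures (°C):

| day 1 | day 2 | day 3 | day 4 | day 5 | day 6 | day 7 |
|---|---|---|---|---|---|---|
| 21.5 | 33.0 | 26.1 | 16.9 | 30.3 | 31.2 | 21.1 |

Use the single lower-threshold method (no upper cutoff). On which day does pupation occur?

day 3

Daily DD above 14.8 °C: 6.7, 18.2, 11.3, 2.1, 15.5, 16.4, 6.3.
Cumulative: 6.7, 24.9, 36.2, 38.3, 53.8, 70.2, 76.5.
The total first reaches 32 DD on day 3.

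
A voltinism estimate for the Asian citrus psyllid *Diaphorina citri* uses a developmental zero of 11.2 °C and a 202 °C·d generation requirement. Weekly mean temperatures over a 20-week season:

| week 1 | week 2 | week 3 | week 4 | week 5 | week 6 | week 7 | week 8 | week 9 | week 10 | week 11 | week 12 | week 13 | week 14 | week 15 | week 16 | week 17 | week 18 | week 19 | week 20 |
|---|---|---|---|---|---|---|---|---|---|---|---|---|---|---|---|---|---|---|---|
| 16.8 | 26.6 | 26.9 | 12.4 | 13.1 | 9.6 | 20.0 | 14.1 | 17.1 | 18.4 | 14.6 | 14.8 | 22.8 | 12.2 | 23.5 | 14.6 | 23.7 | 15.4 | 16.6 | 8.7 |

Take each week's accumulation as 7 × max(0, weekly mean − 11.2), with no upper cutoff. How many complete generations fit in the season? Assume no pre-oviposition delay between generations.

4 generations

Weekly DD (7 × max(0, T̄ − 11.2)): 39.2, 107.8, 109.9, 8.4, 13.3, 0.0, 61.6, 20.3, 41.3, 50.4, 23.8, 25.2, 81.2, 7.0, 86.1, 23.8, 87.5, 29.4, 37.8, 0.0.
Season total = 854.0 DD.
Complete generations = ⌊854.0 / 202⌋ = 4.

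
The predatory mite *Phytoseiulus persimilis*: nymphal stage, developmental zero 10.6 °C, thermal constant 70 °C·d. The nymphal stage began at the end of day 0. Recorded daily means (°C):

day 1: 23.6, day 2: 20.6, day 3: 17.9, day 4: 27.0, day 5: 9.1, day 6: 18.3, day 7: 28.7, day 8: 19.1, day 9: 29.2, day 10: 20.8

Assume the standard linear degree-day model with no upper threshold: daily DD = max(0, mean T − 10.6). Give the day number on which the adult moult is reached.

Daily DD above 10.6 °C: 13.0, 10.0, 7.3, 16.4, 0.0, 7.7, 18.1, 8.5, 18.6, 10.2.
Cumulative: 13.0, 23.0, 30.3, 46.7, 46.7, 54.4, 72.5, 81.0, 99.6, 109.8.
The total first reaches 70 DD on day 7.

day 7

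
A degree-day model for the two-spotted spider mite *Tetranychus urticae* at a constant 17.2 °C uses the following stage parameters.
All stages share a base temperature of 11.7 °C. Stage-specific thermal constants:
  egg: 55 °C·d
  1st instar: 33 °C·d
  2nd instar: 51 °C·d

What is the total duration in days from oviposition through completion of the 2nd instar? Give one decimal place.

Daily accumulation at 17.2 °C = 17.2 − 11.7 = 5.5 DD/day.
Total K = 55 + 33 + 51 = 139 DD.
Total duration = 139 / 5.5 = 25.273 ≈ 25.3 days.

25.3 days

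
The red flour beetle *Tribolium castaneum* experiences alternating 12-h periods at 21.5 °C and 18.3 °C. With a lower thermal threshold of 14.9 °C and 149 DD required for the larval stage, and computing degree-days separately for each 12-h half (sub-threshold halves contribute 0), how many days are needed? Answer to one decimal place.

29.8 days

Day half: max(0, 21.5 − 14.9) × 0.5 = 6.6 × 0.5 = 3.30 DD.
Night half: max(0, 18.3 − 14.9) × 0.5 = 3.4 × 0.5 = 1.70 DD.
Per 24 h: 5.00 DD/day.
Duration = 149 / 5.00 = 29.800 ≈ 29.8 days.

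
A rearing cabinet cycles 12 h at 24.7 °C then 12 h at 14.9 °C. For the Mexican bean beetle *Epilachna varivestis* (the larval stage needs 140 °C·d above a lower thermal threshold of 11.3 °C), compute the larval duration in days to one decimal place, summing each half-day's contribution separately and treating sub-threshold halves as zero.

Day half: max(0, 24.7 − 11.3) × 0.5 = 13.4 × 0.5 = 6.70 DD.
Night half: max(0, 14.9 − 11.3) × 0.5 = 3.6 × 0.5 = 1.80 DD.
Per 24 h: 8.50 DD/day.
Duration = 140 / 8.50 = 16.471 ≈ 16.5 days.

16.5 days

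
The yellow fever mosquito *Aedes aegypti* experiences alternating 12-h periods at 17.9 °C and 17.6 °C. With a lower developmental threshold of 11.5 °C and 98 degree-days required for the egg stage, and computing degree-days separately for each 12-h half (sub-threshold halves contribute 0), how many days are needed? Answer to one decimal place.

15.7 days

Day half: max(0, 17.9 − 11.5) × 0.5 = 6.4 × 0.5 = 3.20 DD.
Night half: max(0, 17.6 − 11.5) × 0.5 = 6.1 × 0.5 = 3.05 DD.
Per 24 h: 6.25 DD/day.
Duration = 98 / 6.25 = 15.680 ≈ 15.7 days.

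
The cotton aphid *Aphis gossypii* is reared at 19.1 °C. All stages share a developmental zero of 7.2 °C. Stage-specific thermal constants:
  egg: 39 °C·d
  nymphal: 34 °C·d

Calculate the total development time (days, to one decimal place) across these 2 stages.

6.1 days

Daily accumulation at 19.1 °C = 19.1 − 7.2 = 11.9 DD/day.
Total K = 39 + 34 = 73 DD.
Total duration = 73 / 11.9 = 6.134 ≈ 6.1 days.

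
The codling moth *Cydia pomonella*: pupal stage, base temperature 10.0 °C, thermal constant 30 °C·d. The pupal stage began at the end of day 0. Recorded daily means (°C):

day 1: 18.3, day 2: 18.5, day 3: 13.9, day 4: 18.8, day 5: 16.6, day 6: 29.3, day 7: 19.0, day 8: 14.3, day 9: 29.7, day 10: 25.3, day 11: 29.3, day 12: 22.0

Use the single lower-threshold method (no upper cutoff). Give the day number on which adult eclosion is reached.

day 5

Daily DD above 10.0 °C: 8.3, 8.5, 3.9, 8.8, 6.6, 19.3, 9.0, 4.3, 19.7, 15.3, 19.3, 12.0.
Cumulative: 8.3, 16.8, 20.7, 29.5, 36.1, 55.4, 64.4, 68.7, 88.4, 103.7, 123.0, 135.0.
The total first reaches 30 DD on day 5.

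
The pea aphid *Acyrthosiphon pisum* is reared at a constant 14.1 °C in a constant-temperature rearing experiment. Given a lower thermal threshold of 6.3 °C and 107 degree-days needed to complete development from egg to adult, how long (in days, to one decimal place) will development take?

Daily accumulation = 14.1 − 6.3 = 7.8 DD/day.
Duration = 107 / 7.8 = 13.718 ≈ 13.7 days.

13.7 days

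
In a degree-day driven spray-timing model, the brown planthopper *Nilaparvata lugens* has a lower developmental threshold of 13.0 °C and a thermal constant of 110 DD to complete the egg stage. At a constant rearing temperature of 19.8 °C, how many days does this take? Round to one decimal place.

Daily accumulation = 19.8 − 13.0 = 6.8 DD/day.
Duration = 110 / 6.8 = 16.176 ≈ 16.2 days.

16.2 days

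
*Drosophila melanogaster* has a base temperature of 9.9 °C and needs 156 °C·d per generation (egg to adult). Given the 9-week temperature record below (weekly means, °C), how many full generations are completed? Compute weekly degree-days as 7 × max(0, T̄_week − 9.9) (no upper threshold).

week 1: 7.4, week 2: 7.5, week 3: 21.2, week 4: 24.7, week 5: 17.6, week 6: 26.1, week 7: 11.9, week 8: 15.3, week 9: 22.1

3 generations

Weekly DD (7 × max(0, T̄ − 9.9)): 0.0, 0.0, 79.1, 103.6, 53.9, 113.4, 14.0, 37.8, 85.4.
Season total = 487.2 DD.
Complete generations = ⌊487.2 / 156⌋ = 3.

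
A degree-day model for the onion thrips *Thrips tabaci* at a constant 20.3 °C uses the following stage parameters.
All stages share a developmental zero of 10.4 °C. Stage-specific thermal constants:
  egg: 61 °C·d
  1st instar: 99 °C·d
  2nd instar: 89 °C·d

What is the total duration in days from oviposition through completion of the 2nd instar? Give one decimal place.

25.2 days

Daily accumulation at 20.3 °C = 20.3 − 10.4 = 9.9 DD/day.
Total K = 61 + 99 + 89 = 249 DD.
Total duration = 249 / 9.9 = 25.152 ≈ 25.2 days.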